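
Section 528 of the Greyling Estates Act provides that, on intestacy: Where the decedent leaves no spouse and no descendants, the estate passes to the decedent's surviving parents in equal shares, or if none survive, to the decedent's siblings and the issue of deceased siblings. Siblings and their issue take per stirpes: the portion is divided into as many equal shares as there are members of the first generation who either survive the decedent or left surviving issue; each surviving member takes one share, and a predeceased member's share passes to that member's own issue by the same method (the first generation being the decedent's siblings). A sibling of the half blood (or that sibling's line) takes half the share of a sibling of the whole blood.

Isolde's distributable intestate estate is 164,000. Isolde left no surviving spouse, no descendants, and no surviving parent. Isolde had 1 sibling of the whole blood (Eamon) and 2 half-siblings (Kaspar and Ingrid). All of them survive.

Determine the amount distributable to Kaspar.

Kaspar receives 41,000.

The entire 164,000 passes to the siblings and their issue.
Counting each half-blood sibling's line as half a unit, there are 2 units in 164,000, so one unit is 82,000. Whole-blood lines (Eamon) take 82,000 each; half-blood lines (Kaspar and Ingrid) take 41,000 each.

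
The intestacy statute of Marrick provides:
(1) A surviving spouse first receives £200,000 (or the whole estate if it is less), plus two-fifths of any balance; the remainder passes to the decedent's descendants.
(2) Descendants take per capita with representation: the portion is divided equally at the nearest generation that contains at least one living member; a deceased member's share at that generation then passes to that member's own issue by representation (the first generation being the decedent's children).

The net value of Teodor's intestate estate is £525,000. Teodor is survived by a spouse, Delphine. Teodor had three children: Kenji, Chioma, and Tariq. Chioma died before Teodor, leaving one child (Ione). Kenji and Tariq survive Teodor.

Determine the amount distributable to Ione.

Delphine first takes £200,000, leaving a balance of £325,000. Delphine then takes two-fifths of the balance (£130,000), for a total of £330,000. The remaining £195,000 passes to the descendants.
The descendants' portion (£195,000) is divided into 3 shares of £65,000: Kenji and Tariq each take £65,000; Chioma's £65,000 share passes to Chioma's issue.
Chioma's share (£65,000) passes entirely to Ione.

Ione receives £65,000.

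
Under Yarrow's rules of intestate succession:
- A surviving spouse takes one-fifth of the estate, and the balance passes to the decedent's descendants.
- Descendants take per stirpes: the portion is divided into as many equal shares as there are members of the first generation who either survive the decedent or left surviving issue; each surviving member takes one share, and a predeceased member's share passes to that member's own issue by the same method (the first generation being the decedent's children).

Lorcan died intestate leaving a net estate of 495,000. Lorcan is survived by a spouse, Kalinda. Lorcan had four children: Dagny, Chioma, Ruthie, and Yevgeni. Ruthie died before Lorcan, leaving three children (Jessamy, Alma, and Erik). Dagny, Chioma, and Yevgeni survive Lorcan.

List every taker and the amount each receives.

Kalinda takes one-fifth of 495,000 = 99,000. The remaining 396,000 passes to the descendants.
The descendants' portion (396,000) is divided into 4 shares of 99,000: Dagny, Chioma, and Yevgeni each take 99,000; Ruthie's 99,000 share passes to Ruthie's issue.
Ruthie's share (99,000) is divided into 3 shares of 33,000: Jessamy, Alma, and Erik each take 33,000.

Kalinda: 99,000; Dagny: 99,000; Chioma: 99,000; Jessamy: 33,000; Alma: 33,000; Erik: 33,000; Yevgeni: 99,000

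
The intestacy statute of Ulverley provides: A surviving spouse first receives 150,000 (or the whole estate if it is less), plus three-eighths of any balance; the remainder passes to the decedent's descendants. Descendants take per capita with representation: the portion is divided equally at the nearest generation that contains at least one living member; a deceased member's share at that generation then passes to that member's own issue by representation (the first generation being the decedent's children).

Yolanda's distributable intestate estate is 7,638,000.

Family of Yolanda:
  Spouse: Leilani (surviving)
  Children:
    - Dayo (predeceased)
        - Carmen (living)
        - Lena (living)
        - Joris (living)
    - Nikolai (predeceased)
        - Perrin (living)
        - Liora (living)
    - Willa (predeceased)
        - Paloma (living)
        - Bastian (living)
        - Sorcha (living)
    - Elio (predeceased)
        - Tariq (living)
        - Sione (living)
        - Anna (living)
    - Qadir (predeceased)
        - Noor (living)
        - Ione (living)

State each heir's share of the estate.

Leilani first takes 150,000, leaving a balance of 7,488,000. Leilani then takes three-eighths of the balance (2,808,000), for a total of 2,958,000. The remaining 4,680,000 passes to the descendants.
No child survives, so the initial division is made at the grandchildren's generation.
The descendants' portion (4,680,000) is divided into 13 shares of 360,000: Carmen, Lena, Joris, Perrin, Liora, Paloma, Bastian, Sorcha, Tariq, Sione, Anna, Noor, and Ione each take 360,000.

Leilani: 2,958,000; Carmen: 360,000; Lena: 360,000; Joris: 360,000; Perrin: 360,000; Liora: 360,000; Paloma: 360,000; Bastian: 360,000; Sorcha: 360,000; Tariq: 360,000; Sione: 360,000; Anna: 360,000; Noor: 360,000; Ione: 360,000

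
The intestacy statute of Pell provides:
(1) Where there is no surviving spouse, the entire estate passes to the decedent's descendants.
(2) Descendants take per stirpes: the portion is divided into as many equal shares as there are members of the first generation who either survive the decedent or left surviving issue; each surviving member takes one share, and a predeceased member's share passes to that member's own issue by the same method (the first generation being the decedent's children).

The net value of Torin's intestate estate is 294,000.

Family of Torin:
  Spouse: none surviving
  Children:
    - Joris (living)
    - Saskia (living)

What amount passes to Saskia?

Saskia receives 147,000.

The entire 294,000 passes to the descendants.
That amount (294,000) is divided into 2 shares of 147,000: Joris and Saskia each take 147,000.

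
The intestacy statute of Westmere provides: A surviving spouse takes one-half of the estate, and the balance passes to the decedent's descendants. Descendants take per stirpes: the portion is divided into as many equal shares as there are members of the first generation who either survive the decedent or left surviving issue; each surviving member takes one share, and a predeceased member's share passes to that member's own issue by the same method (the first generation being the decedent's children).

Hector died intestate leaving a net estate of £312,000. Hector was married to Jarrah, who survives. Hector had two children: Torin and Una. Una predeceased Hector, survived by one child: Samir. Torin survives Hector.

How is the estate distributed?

Jarrah: £156,000; Torin: £78,000; Samir: £78,000

Jarrah takes one-half of £312,000 = £156,000. The remaining £156,000 passes to the descendants.
The descendants' portion (£156,000) is divided into 2 shares of £78,000: Torin takes £78,000; Una's £78,000 share passes to Una's issue.
Una's share (£78,000) passes entirely to Samir.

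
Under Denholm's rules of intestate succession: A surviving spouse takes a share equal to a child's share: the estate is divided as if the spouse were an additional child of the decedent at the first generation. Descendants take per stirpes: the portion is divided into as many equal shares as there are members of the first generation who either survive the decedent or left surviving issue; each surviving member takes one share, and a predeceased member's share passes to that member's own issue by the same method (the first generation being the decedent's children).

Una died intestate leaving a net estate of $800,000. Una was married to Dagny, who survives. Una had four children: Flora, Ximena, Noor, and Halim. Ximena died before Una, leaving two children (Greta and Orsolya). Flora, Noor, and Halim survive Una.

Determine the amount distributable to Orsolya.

The spouse counts as an additional share at the children's level, so there are 5 primary shares of $160,000. Dagny takes one such share ($160,000).
The children's combined portion ($640,000) is divided into 4 shares of $160,000: Flora, Noor, and Halim each take $160,000; Ximena's $160,000 share passes to Ximena's issue.
Ximena's share ($160,000) is divided into 2 shares of $80,000: Greta and Orsolya each take $80,000.

Orsolya receives $80,000.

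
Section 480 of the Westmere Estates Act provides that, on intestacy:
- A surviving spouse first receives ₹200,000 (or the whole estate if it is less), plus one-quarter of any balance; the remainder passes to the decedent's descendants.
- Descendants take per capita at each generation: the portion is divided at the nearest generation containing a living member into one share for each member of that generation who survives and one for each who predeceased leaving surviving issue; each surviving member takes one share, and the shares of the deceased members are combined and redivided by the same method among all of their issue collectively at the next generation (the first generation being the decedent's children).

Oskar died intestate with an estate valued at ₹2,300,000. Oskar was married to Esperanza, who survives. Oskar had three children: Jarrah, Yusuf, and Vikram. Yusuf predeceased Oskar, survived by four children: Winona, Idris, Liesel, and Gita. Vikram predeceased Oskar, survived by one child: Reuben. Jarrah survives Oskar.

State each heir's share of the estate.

Esperanza: ₹725,000; Jarrah: ₹525,000; Winona: ₹210,000; Idris: ₹210,000; Liesel: ₹210,000; Gita: ₹210,000; Reuben: ₹210,000

Esperanza first takes ₹200,000, leaving a balance of ₹2,100,000. Esperanza then takes one-quarter of the balance (₹525,000), for a total of ₹725,000. The remaining ₹1,575,000 passes to the descendants.
The descendants' portion (₹1,575,000) is divided at the children's generation into 3 shares of ₹525,000. Jarrah takes ₹525,000. The 2 shares of the deceased (Yusuf and Vikram) are combined into a pool of ₹1,050,000.
That pool (₹1,050,000) is divided at the grandchildren's generation equally among Winona, Idris, Liesel, Gita, and Reuben: ₹210,000 each.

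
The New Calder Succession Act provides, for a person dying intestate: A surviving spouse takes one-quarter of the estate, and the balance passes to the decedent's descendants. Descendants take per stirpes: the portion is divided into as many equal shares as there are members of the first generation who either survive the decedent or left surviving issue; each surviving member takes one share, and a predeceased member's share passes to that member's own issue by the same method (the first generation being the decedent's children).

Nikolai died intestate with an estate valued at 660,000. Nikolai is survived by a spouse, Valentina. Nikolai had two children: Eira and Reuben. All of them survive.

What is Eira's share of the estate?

Valentina takes one-quarter of 660,000 = 165,000. The remaining 495,000 passes to the descendants.
The descendants' portion (495,000) is divided into 2 shares of 247,500: Eira and Reuben each take 247,500.

Eira receives 247,500.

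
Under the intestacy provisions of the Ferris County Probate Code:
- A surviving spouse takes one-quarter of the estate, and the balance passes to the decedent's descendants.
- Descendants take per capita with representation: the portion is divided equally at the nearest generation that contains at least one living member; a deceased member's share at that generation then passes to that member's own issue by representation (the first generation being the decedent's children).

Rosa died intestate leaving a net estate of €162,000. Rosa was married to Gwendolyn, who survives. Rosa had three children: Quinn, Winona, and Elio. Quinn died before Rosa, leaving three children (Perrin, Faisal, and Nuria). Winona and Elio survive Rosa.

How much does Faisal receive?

Faisal receives €13,500.

Gwendolyn takes one-quarter of €162,000 = €40,500. The remaining €121,500 passes to the descendants.
The descendants' portion (€121,500) is divided into 3 shares of €40,500: Winona and Elio each take €40,500; Quinn's €40,500 share passes to Quinn's issue.
Quinn's share (€40,500) is divided into 3 shares of €13,500: Perrin, Faisal, and Nuria each take €13,500.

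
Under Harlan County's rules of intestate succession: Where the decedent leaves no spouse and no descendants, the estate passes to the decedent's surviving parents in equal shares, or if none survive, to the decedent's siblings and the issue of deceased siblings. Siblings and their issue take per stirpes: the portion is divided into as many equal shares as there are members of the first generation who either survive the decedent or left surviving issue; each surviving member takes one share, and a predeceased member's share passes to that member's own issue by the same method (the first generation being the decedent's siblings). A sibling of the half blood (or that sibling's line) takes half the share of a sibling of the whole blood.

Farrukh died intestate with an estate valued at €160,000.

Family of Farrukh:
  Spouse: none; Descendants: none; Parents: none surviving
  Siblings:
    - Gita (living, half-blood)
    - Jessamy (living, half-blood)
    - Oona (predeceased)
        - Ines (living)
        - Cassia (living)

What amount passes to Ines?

The entire €160,000 passes to the siblings and their issue.
Counting each half-blood sibling's line as half a unit, there are 2 units in €160,000, so one unit is €80,000. Whole-blood lines (Oona) take €80,000 each; half-blood lines (Gita and Jessamy) take €40,000 each.
Oona's share (€80,000) is divided into 2 shares of €40,000: Ines and Cassia each take €40,000.

Ines receives €40,000.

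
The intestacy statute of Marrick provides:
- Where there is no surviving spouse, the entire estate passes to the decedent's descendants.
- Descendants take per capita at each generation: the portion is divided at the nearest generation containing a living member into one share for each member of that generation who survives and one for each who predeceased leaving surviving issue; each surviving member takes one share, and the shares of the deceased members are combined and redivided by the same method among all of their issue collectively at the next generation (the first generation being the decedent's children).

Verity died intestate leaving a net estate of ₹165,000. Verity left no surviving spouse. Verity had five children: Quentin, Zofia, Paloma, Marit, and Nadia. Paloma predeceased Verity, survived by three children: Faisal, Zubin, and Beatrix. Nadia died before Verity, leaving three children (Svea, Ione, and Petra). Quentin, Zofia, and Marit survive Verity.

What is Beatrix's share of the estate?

Beatrix receives ₹11,000.

The entire ₹165,000 passes to the descendants.
That amount (₹165,000) is divided at the children's generation into 5 shares of ₹33,000. Quentin, Zofia, and Marit each take ₹33,000. The 2 shares of the deceased (Paloma and Nadia) are combined into a pool of ₹66,000.
That pool (₹66,000) is divided at the grandchildren's generation equally among Faisal, Zubin, Beatrix, Svea, Ione, and Petra: ₹11,000 each.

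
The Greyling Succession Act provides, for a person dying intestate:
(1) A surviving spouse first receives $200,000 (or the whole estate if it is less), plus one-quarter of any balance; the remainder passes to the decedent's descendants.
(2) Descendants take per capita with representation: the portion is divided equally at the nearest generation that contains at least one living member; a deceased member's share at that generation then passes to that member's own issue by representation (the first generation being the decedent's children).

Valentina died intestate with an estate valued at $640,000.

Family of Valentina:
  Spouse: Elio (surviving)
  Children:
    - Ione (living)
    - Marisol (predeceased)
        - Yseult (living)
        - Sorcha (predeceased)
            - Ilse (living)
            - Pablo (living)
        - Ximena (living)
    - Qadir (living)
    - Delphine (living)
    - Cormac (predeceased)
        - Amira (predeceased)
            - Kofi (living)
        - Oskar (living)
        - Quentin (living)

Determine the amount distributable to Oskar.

Oskar receives $22,000.

Elio first takes $200,000, leaving a balance of $440,000. Elio then takes one-quarter of the balance ($110,000), for a total of $310,000. The remaining $330,000 passes to the descendants.
The descendants' portion ($330,000) is divided into 5 shares of $66,000: Ione, Qadir, and Delphine each take $66,000; Marisol's $66,000 share passes to Marisol's issue; Cormac's $66,000 share passes to Cormac's issue.
Marisol's share ($66,000) is divided into 3 shares of $22,000: Yseult and Ximena each take $22,000; Sorcha's $22,000 share passes to Sorcha's issue.
Sorcha's share ($22,000) is divided into 2 shares of $11,000: Ilse and Pablo each take $11,000.
Cormac's share ($66,000) is divided into 3 shares of $22,000: Oskar and Quentin each take $22,000; Amira's $22,000 share passes to Amira's issue.
Amira's share ($22,000) passes entirely to Kofi.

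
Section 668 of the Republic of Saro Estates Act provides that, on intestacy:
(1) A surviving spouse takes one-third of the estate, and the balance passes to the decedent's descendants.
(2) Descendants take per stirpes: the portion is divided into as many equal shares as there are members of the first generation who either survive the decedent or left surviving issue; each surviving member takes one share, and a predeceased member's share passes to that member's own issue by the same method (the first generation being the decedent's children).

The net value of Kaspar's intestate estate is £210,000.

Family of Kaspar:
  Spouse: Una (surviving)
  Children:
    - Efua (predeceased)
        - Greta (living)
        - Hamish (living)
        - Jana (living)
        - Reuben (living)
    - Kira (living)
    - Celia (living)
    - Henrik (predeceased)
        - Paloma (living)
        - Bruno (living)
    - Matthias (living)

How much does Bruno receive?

Una takes one-third of £210,000 = £70,000. The remaining £140,000 passes to the descendants.
The descendants' portion (£140,000) is divided into 5 shares of £28,000: Kira, Celia, and Matthias each take £28,000; Efua's £28,000 share passes to Efua's issue; Henrik's £28,000 share passes to Henrik's issue.
Efua's share (£28,000) is divided into 4 shares of £7,000: Greta, Hamish, Jana, and Reuben each take £7,000.
Henrik's share (£28,000) is divided into 2 shares of £14,000: Paloma and Bruno each take £14,000.

Bruno receives £14,000.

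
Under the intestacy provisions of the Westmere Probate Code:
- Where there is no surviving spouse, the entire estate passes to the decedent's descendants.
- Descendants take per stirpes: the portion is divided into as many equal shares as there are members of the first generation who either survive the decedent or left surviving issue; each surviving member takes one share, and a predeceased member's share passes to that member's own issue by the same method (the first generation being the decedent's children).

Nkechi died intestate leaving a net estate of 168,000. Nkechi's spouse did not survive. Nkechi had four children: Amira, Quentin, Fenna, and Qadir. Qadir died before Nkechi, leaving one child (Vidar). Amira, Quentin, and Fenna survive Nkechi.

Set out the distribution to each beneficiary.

Amira: 42,000; Quentin: 42,000; Fenna: 42,000; Vidar: 42,000

The entire 168,000 passes to the descendants.
That amount (168,000) is divided into 4 shares of 42,000: Amira, Quentin, and Fenna each take 42,000; Qadir's 42,000 share passes to Qadir's issue.
Qadir's share (42,000) passes entirely to Vidar.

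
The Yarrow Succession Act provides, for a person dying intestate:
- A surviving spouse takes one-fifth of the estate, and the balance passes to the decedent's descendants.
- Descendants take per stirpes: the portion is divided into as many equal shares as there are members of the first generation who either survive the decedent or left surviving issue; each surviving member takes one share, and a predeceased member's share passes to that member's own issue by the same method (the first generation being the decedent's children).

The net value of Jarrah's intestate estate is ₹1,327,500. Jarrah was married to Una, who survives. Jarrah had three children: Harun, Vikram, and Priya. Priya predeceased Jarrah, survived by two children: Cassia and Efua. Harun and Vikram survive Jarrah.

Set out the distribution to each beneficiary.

Una takes one-fifth of ₹1,327,500 = ₹265,500. The remaining ₹1,062,000 passes to the descendants.
The descendants' portion (₹1,062,000) is divided into 3 shares of ₹354,000: Harun and Vikram each take ₹354,000; Priya's ₹354,000 share passes to Priya's issue.
Priya's share (₹354,000) is divided into 2 shares of ₹177,000: Cassia and Efua each take ₹177,000.

Una: ₹265,500; Harun: ₹354,000; Vikram: ₹354,000; Cassia: ₹177,000; Efua: ₹177,000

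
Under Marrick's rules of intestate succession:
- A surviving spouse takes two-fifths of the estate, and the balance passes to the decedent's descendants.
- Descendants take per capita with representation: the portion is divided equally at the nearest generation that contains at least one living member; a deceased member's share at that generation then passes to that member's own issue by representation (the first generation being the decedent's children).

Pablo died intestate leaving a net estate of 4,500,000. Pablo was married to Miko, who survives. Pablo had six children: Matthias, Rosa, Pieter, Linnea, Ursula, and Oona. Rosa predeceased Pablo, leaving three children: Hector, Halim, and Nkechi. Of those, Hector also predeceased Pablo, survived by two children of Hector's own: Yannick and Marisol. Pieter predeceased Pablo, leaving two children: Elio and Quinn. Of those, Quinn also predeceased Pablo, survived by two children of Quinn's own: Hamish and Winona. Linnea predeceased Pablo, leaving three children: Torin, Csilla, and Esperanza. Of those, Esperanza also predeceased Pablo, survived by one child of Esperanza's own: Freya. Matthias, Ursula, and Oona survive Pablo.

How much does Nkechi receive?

Miko takes two-fifths of 4,500,000 = 1,800,000. The remaining 2,700,000 passes to the descendants.
The descendants' portion (2,700,000) is divided into 6 shares of 450,000: Matthias, Ursula, and Oona each take 450,000; Rosa's 450,000 share passes to Rosa's issue; Pieter's 450,000 share passes to Pieter's issue; Linnea's 450,000 share passes to Linnea's issue.
Rosa's share (450,000) is divided into 3 shares of 150,000: Halim and Nkechi each take 150,000; Hector's 150,000 share passes to Hector's issue.
Hector's share (150,000) is divided into 2 shares of 75,000: Yannick and Marisol each take 75,000.
Pieter's share (450,000) is divided into 2 shares of 225,000: Elio takes 225,000; Quinn's 225,000 share passes to Quinn's issue.
Quinn's share (225,000) is divided into 2 shares of 112,500: Hamish and Winona each take 112,500.
Linnea's share (450,000) is divided into 3 shares of 150,000: Torin and Csilla each take 150,000; Esperanza's 150,000 share passes to Esperanza's issue.
Esperanza's share (150,000) passes entirely to Freya.

Nkechi receives 150,000.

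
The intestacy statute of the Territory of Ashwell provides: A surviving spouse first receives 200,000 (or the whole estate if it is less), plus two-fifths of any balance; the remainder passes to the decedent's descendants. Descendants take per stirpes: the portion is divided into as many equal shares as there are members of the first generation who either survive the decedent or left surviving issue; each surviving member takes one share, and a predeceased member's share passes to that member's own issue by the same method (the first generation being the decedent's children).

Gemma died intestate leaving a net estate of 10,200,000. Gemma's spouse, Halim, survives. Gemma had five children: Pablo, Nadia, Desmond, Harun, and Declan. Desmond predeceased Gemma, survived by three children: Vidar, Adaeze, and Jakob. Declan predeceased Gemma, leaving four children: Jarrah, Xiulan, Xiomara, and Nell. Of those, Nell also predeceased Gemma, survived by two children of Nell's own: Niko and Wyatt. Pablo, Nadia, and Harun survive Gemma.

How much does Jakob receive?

Halim first takes 200,000, leaving a balance of 10,000,000. Halim then takes two-fifths of the balance (4,000,000), for a total of 4,200,000. The remaining 6,000,000 passes to the descendants.
The descendants' portion (6,000,000) is divided into 5 shares of 1,200,000: Pablo, Nadia, and Harun each take 1,200,000; Desmond's 1,200,000 share passes to Desmond's issue; Declan's 1,200,000 share passes to Declan's issue.
Desmond's share (1,200,000) is divided into 3 shares of 400,000: Vidar, Adaeze, and Jakob each take 400,000.
Declan's share (1,200,000) is divided into 4 shares of 300,000: Jarrah, Xiulan, and Xiomara each take 300,000; Nell's 300,000 share passes to Nell's issue.
Nell's share (300,000) is divided into 2 shares of 150,000: Niko and Wyatt each take 150,000.

Jakob receives 400,000.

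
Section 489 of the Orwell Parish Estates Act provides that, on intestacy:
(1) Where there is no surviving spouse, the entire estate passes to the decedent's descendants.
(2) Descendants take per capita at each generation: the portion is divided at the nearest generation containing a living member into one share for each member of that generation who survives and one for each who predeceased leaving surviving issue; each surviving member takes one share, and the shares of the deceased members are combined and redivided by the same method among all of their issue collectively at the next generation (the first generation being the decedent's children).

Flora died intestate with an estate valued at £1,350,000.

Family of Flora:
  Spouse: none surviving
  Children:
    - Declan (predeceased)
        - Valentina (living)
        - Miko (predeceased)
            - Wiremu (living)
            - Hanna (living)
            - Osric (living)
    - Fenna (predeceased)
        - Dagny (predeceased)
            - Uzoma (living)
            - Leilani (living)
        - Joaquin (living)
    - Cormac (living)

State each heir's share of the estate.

Valentina: £225,000; Wiremu: £90,000; Hanna: £90,000; Osric: £90,000; Uzoma: £90,000; Leilani: £90,000; Joaquin: £225,000; Cormac: £450,000

The entire £1,350,000 passes to the descendants.
That amount (£1,350,000) is divided at the children's generation into 3 shares of £450,000. Cormac takes £450,000. The 2 shares of the deceased (Declan and Fenna) are combined into a pool of £900,000.
That pool (£900,000) is divided at the grandchildren's generation into 4 shares of £225,000. Valentina and Joaquin each take £225,000. The 2 shares of the deceased (Miko and Dagny) are combined into a pool of £450,000.
That pool (£450,000) is divided at the great-grandchildren's generation equally among Wiremu, Hanna, Osric, Uzoma, and Leilani: £90,000 each.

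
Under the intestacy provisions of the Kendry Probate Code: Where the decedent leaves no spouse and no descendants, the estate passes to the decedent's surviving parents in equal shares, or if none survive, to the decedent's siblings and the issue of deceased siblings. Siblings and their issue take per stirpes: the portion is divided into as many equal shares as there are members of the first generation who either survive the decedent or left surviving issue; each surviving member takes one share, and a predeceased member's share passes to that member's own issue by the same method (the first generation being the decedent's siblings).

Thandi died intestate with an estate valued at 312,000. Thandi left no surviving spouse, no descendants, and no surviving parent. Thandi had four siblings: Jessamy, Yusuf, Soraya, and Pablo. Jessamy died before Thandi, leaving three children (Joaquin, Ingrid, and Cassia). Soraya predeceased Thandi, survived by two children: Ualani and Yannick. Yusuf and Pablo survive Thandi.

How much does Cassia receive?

The entire 312,000 passes to the siblings and their issue.
That amount (312,000) is divided into 4 shares of 78,000: Yusuf and Pablo each take 78,000; Jessamy's 78,000 share passes to Jessamy's issue; Soraya's 78,000 share passes to Soraya's issue.
Jessamy's share (78,000) is divided into 3 shares of 26,000: Joaquin, Ingrid, and Cassia each take 26,000.
Soraya's share (78,000) is divided into 2 shares of 39,000: Ualani and Yannick each take 39,000.

Cassia receives 26,000.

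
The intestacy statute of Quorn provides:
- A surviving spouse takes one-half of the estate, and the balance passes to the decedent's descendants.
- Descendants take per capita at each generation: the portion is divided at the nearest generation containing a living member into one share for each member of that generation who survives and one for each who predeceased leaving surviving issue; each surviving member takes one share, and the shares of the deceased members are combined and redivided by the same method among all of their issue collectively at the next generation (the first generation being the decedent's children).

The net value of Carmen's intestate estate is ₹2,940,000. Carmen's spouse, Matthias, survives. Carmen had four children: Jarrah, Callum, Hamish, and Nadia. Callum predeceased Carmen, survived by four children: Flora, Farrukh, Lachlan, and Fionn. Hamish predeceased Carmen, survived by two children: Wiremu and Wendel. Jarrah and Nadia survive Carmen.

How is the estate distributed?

Matthias takes one-half of ₹2,940,000 = ₹1,470,000. The remaining ₹1,470,000 passes to the descendants.
The descendants' portion (₹1,470,000) is divided at the children's generation into 4 shares of ₹367,500. Jarrah and Nadia each take ₹367,500. The 2 shares of the deceased (Callum and Hamish) are combined into a pool of ₹735,000.
That pool (₹735,000) is divided at the grandchildren's generation equally among Flora, Farrukh, Lachlan, Fionn, Wiremu, and Wendel: ₹122,500 each.

Matthias: ₹1,470,000; Jarrah: ₹367,500; Flora: ₹122,500; Farrukh: ₹122,500; Lachlan: ₹122,500; Fionn: ₹122,500; Wiremu: ₹122,500; Wendel: ₹122,500; Nadia: ₹367,500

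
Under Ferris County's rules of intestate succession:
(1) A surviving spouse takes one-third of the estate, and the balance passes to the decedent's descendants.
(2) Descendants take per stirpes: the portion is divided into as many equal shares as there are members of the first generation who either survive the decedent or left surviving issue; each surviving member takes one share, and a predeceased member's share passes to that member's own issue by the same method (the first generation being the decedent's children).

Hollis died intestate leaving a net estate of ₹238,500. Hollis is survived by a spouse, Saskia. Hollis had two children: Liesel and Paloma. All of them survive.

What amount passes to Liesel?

Liesel receives ₹79,500.

Saskia takes one-third of ₹238,500 = ₹79,500. The remaining ₹159,000 passes to the descendants.
The descendants' portion (₹159,000) is divided into 2 shares of ₹79,500: Liesel and Paloma each take ₹79,500.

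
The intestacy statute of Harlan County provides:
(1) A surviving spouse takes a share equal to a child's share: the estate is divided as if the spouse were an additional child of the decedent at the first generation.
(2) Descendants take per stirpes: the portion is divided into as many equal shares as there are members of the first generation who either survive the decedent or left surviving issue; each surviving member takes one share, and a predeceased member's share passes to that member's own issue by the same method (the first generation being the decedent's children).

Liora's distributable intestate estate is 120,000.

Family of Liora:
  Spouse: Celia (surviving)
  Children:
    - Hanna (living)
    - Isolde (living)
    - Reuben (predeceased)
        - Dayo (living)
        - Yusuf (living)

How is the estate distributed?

Celia: 30,000; Hanna: 30,000; Isolde: 30,000; Dayo: 15,000; Yusuf: 15,000

The spouse counts as an additional share at the children's level, so there are 4 primary shares of 30,000. Celia takes one such share (30,000).
The children's combined portion (90,000) is divided into 3 shares of 30,000: Hanna and Isolde each take 30,000; Reuben's 30,000 share passes to Reuben's issue.
Reuben's share (30,000) is divided into 2 shares of 15,000: Dayo and Yusuf each take 15,000.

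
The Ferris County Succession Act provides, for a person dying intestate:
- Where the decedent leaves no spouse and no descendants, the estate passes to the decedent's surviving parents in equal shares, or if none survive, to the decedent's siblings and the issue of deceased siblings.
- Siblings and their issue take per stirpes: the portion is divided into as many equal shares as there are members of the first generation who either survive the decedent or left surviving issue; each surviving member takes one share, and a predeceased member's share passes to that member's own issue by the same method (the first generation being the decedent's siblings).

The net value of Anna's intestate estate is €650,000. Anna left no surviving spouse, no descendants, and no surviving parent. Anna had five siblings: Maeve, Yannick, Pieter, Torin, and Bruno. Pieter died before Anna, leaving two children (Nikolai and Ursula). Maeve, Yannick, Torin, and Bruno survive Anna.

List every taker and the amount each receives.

Maeve: €130,000; Yannick: €130,000; Nikolai: €65,000; Ursula: €65,000; Torin: €130,000; Bruno: €130,000

The entire €650,000 passes to the siblings and their issue.
That amount (€650,000) is divided into 5 shares of €130,000: Maeve, Yannick, Torin, and Bruno each take €130,000; Pieter's €130,000 share passes to Pieter's issue.
Pieter's share (€130,000) is divided into 2 shares of €65,000: Nikolai and Ursula each take €65,000.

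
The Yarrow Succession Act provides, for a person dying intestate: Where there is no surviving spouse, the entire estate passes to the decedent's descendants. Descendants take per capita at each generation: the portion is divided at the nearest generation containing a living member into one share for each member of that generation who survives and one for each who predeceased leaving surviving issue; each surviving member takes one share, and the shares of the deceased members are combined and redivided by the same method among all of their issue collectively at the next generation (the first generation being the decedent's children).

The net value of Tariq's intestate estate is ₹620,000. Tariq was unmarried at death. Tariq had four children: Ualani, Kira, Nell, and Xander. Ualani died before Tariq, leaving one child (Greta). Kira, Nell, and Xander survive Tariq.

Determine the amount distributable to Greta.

The entire ₹620,000 passes to the descendants.
That amount (₹620,000) is divided at the children's generation into 4 shares of ₹155,000. Kira, Nell, and Xander each take ₹155,000. The remaining share for the deceased Ualani (₹155,000) is carried to the next generation.
That pool (₹155,000) passes entirely to Greta, the sole taker at the grandchildren's generation.

Greta receives ₹155,000.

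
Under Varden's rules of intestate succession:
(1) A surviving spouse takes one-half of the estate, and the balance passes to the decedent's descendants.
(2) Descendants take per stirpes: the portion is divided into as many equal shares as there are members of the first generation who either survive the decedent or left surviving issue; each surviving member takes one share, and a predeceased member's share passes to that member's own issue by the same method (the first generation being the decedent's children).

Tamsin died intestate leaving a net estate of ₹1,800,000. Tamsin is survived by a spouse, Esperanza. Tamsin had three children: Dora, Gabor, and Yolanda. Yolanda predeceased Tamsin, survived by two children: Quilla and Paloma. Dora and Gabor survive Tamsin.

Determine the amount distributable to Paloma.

Paloma receives ₹150,000.

Esperanza takes one-half of ₹1,800,000 = ₹900,000. The remaining ₹900,000 passes to the descendants.
The descendants' portion (₹900,000) is divided into 3 shares of ₹300,000: Dora and Gabor each take ₹300,000; Yolanda's ₹300,000 share passes to Yolanda's issue.
Yolanda's share (₹300,000) is divided into 2 shares of ₹150,000: Quilla and Paloma each take ₹150,000.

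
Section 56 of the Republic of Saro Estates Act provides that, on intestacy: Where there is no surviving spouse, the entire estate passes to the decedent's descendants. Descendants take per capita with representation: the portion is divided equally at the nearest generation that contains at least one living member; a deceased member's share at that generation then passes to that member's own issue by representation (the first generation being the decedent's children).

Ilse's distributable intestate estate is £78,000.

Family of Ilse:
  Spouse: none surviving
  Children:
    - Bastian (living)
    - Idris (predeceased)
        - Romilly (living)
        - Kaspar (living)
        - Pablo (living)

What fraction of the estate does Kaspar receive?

The entire £78,000 passes to the descendants.
That amount (£78,000) is divided into 2 shares of £39,000: Bastian takes £39,000; Idris's £39,000 share passes to Idris's issue.
Idris's share (£39,000) is divided into 3 shares of £13,000: Romilly, Kaspar, and Pablo each take £13,000.

Kaspar receives 1/6 of the estate.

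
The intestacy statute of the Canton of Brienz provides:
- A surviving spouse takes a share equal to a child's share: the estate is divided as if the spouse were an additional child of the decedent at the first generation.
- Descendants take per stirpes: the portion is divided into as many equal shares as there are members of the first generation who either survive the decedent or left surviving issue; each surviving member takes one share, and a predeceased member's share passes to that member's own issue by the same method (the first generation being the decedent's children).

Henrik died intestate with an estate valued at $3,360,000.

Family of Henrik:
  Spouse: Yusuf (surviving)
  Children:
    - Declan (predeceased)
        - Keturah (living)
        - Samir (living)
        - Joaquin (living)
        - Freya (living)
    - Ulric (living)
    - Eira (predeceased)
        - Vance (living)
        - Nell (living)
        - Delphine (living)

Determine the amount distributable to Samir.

The spouse counts as an additional share at the children's level, so there are 4 primary shares of $840,000. Yusuf takes one such share ($840,000).
The children's combined portion ($2,520,000) is divided into 3 shares of $840,000: Ulric takes $840,000; Declan's $840,000 share passes to Declan's issue; Eira's $840,000 share passes to Eira's issue.
Declan's share ($840,000) is divided into 4 shares of $210,000: Keturah, Samir, Joaquin, and Freya each take $210,000.
Eira's share ($840,000) is divided into 3 shares of $280,000: Vance, Nell, and Delphine each take $280,000.

Samir receives $210,000.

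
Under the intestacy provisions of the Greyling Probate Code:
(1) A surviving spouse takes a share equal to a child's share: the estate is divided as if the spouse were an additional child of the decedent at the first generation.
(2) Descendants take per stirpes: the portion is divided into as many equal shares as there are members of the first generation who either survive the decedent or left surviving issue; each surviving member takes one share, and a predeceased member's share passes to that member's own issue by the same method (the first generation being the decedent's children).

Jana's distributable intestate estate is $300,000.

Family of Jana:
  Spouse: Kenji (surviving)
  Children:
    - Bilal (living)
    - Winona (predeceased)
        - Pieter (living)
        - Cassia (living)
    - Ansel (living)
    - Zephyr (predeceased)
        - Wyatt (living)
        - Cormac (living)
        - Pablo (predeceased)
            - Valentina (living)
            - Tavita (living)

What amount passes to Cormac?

Cormac receives $20,000.

The spouse counts as an additional share at the children's level, so there are 5 primary shares of $60,000. Kenji takes one such share ($60,000).
The children's combined portion ($240,000) is divided into 4 shares of $60,000: Bilal and Ansel each take $60,000; Winona's $60,000 share passes to Winona's issue; Zephyr's $60,000 share passes to Zephyr's issue.
Winona's share ($60,000) is divided into 2 shares of $30,000: Pieter and Cassia each take $30,000.
Zephyr's share ($60,000) is divided into 3 shares of $20,000: Wyatt and Cormac each take $20,000; Pablo's $20,000 share passes to Pablo's issue.
Pablo's share ($20,000) is divided into 2 shares of $10,000: Valentina and Tavita each take $10,000.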